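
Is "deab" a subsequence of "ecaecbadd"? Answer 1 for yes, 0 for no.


Check if "deab" is a subsequence of "ecaecbadd"
Greedy scan:
  Position 0 ('e'): no match needed
  Position 1 ('c'): no match needed
  Position 2 ('a'): no match needed
  Position 3 ('e'): no match needed
  Position 4 ('c'): no match needed
  Position 5 ('b'): no match needed
  Position 6 ('a'): no match needed
  Position 7 ('d'): matches sub[0] = 'd'
  Position 8 ('d'): no match needed
Only matched 1/4 characters => not a subsequence

0


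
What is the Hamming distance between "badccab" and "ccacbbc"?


Comparing "badccab" and "ccacbbc" position by position:
  Position 0: 'b' vs 'c' => differ
  Position 1: 'a' vs 'c' => differ
  Position 2: 'd' vs 'a' => differ
  Position 3: 'c' vs 'c' => same
  Position 4: 'c' vs 'b' => differ
  Position 5: 'a' vs 'b' => differ
  Position 6: 'b' vs 'c' => differ
Total differences (Hamming distance): 6

6


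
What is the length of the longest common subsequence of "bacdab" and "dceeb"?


LCS of "bacdab" and "dceeb"
DP table:
           d    c    e    e    b
      0    0    0    0    0    0
  b   0    0    0    0    0    1
  a   0    0    0    0    0    1
  c   0    0    1    1    1    1
  d   0    1    1    1    1    1
  a   0    1    1    1    1    1
  b   0    1    1    1    1    2
LCS length = dp[6][5] = 2

2


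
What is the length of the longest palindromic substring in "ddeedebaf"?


Input: "ddeedebaf"
Checking substrings for palindromes:
  [1:5] "deed" (len 4) => palindrome
  [3:6] "ede" (len 3) => palindrome
  [0:2] "dd" (len 2) => palindrome
  [2:4] "ee" (len 2) => palindrome
Longest palindromic substring: "deed" with length 4

4


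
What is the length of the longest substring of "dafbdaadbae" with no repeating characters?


Input: "dafbdaadbae"
Sliding window (track last position of each char):
  Position 0 ('d'): window [0,0] length 1 -- new best
  Position 1 ('a'): window [0,1] length 2 -- new best
  Position 2 ('f'): window [0,2] length 3 -- new best
  Position 3 ('b'): window [0,3] length 4 -- new best
  Position 4 ('d'): repeat (last at 0), move window start to 1
  Position 4 ('d'): window [1,4] length 4
  Position 5 ('a'): repeat (last at 1), move window start to 2
  Position 5 ('a'): window [2,5] length 4
  Position 6 ('a'): repeat (last at 5), move window start to 6
  Position 6 ('a'): window [6,6] length 1
  Position 7 ('d'): window [6,7] length 2
  Position 8 ('b'): window [6,8] length 3
  Position 9 ('a'): repeat (last at 6), move window start to 7
  Position 9 ('a'): window [7,9] length 3
  Position 10 ('e'): window [7,10] length 4
Longest substring with no repeats: "dafb" with length 4

4


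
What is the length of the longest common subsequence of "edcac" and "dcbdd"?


LCS of "edcac" and "dcbdd"
DP table:
           d    c    b    d    d
      0    0    0    0    0    0
  e   0    0    0    0    0    0
  d   0    1    1    1    1    1
  c   0    1    2    2    2    2
  a   0    1    2    2    2    2
  c   0    1    2    2    2    2
LCS length = dp[5][5] = 2

2


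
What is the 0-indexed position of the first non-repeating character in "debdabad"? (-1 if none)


Input: debdabad
Character frequencies:
  'a': 2
  'b': 2
  'd': 3
  'e': 1
Scanning left to right for freq == 1:
  Position 0 ('d'): freq=3, skip
  Position 1 ('e'): unique! => answer = 1

1


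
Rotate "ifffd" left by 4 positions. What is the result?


Input: "ifffd", rotate left by 4
First 4 characters: "ifff"
Remaining characters: "d"
Concatenate remaining + first: "d" + "ifff" = "difff"

difff


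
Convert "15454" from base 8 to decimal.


Input: "15454" in base 8
Positional expansion:
  Digit '1' (value 1) x 8^4 = 4096
  Digit '5' (value 5) x 8^3 = 2560
  Digit '4' (value 4) x 8^2 = 256
  Digit '5' (value 5) x 8^1 = 40
  Digit '4' (value 4) x 8^0 = 4
Sum = 6956

6956


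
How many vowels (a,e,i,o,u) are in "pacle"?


Input: pacle
Checking each character:
  'p' at position 0: consonant
  'a' at position 1: vowel (running total: 1)
  'c' at position 2: consonant
  'l' at position 3: consonant
  'e' at position 4: vowel (running total: 2)
Total vowels: 2

2


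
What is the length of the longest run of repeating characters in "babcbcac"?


Input: "babcbcac"
Scanning for longest run:
  Position 1 ('a'): new char, reset run to 1
  Position 2 ('b'): new char, reset run to 1
  Position 3 ('c'): new char, reset run to 1
  Position 4 ('b'): new char, reset run to 1
  Position 5 ('c'): new char, reset run to 1
  Position 6 ('a'): new char, reset run to 1
  Position 7 ('c'): new char, reset run to 1
Longest run: 'b' with length 1

1


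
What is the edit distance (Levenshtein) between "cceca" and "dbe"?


Computing edit distance: "cceca" -> "dbe"
DP table:
           d    b    e
      0    1    2    3
  c   1    1    2    3
  c   2    2    2    3
  e   3    3    3    2
  c   4    4    4    3
  a   5    5    5    4
Edit distance = dp[5][3] = 4

4


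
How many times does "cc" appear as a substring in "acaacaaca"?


Searching for "cc" in "acaacaaca"
Scanning each position:
  Position 0: "ac" => no
  Position 1: "ca" => no
  Position 2: "aa" => no
  Position 3: "ac" => no
  Position 4: "ca" => no
  Position 5: "aa" => no
  Position 6: "ac" => no
  Position 7: "ca" => no
Total occurrences: 0

0


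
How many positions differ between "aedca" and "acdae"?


Comparing "aedca" and "acdae" position by position:
  Position 0: 'a' vs 'a' => same
  Position 1: 'e' vs 'c' => DIFFER
  Position 2: 'd' vs 'd' => same
  Position 3: 'c' vs 'a' => DIFFER
  Position 4: 'a' vs 'e' => DIFFER
Positions that differ: 3

3


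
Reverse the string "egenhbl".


Input: egenhbl
Reading characters right to left:
  Position 6: 'l'
  Position 5: 'b'
  Position 4: 'h'
  Position 3: 'n'
  Position 2: 'e'
  Position 1: 'g'
  Position 0: 'e'
Reversed: lbhnege

lbhnege


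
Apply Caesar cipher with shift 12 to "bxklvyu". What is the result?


Caesar cipher: shift "bxklvyu" by 12
  'b' (pos 1) + 12 = pos 13 = 'n'
  'x' (pos 23) + 12 = pos 9 = 'j'
  'k' (pos 10) + 12 = pos 22 = 'w'
  'l' (pos 11) + 12 = pos 23 = 'x'
  'v' (pos 21) + 12 = pos 7 = 'h'
  'y' (pos 24) + 12 = pos 10 = 'k'
  'u' (pos 20) + 12 = pos 6 = 'g'
Result: njwxhkg

njwxhkg


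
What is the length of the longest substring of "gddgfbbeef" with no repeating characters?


Input: "gddgfbbeef"
Sliding window (track last position of each char):
  Position 0 ('g'): window [0,0] length 1 -- new best
  Position 1 ('d'): window [0,1] length 2 -- new best
  Position 2 ('d'): repeat (last at 1), move window start to 2
  Position 2 ('d'): window [2,2] length 1
  Position 3 ('g'): window [2,3] length 2
  Position 4 ('f'): window [2,4] length 3 -- new best
  Position 5 ('b'): window [2,5] length 4 -- new best
  Position 6 ('b'): repeat (last at 5), move window start to 6
  Position 6 ('b'): window [6,6] length 1
  Position 7 ('e'): window [6,7] length 2
  Position 8 ('e'): repeat (last at 7), move window start to 8
  Position 8 ('e'): window [8,8] length 1
  Position 9 ('f'): window [8,9] length 2
Longest substring with no repeats: "dgfb" with length 4

4


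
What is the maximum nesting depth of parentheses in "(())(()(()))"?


Input: "(())(()(()))"
Tracking depth:
  Position 0 '(': depth becomes 1
  Position 1 '(': depth becomes 2
  Position 2 ')': depth becomes 1
  Position 3 ')': depth becomes 0
  Position 4 '(': depth becomes 1
  Position 5 '(': depth becomes 2
  Position 6 ')': depth becomes 1
  Position 7 '(': depth becomes 2
  Position 8 '(': depth becomes 3
  Position 9 ')': depth becomes 2
  Position 10 ')': depth becomes 1
  Position 11 ')': depth becomes 0
Maximum depth reached: 3

3


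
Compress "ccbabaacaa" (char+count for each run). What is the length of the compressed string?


Input: ccbabaacaa
Runs:
  'c' x 2 => "c2"
  'b' x 1 => "b1"
  'a' x 1 => "a1"
  'b' x 1 => "b1"
  'a' x 2 => "a2"
  'c' x 1 => "c1"
  'a' x 2 => "a2"
Compressed: "c2b1a1b1a2c1a2"
Compressed length: 14

14


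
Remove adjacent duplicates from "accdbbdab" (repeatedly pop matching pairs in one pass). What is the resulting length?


Input: accdbbdab
Stack-based adjacent duplicate removal:
  Read 'a': push. Stack: a
  Read 'c': push. Stack: ac
  Read 'c': matches stack top 'c' => pop. Stack: a
  Read 'd': push. Stack: ad
  Read 'b': push. Stack: adb
  Read 'b': matches stack top 'b' => pop. Stack: ad
  Read 'd': matches stack top 'd' => pop. Stack: a
  Read 'a': matches stack top 'a' => pop. Stack: (empty)
  Read 'b': push. Stack: b
Final stack: "b" (length 1)

1


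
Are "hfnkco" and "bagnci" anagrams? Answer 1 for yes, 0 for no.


Strings: "hfnkco", "bagnci"
Sorted first:  cfhkno
Sorted second: abcgin
Differ at position 0: 'c' vs 'a' => not anagrams

0


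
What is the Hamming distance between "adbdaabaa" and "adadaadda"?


Comparing "adbdaabaa" and "adadaadda" position by position:
  Position 0: 'a' vs 'a' => same
  Position 1: 'd' vs 'd' => same
  Position 2: 'b' vs 'a' => differ
  Position 3: 'd' vs 'd' => same
  Position 4: 'a' vs 'a' => same
  Position 5: 'a' vs 'a' => same
  Position 6: 'b' vs 'd' => differ
  Position 7: 'a' vs 'd' => differ
  Position 8: 'a' vs 'a' => same
Total differences (Hamming distance): 3

3


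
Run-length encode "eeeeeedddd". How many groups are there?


Input: eeeeeedddd
Scanning for consecutive runs:
  Group 1: 'e' x 6 (positions 0-5)
  Group 2: 'd' x 4 (positions 6-9)
Total groups: 2

2


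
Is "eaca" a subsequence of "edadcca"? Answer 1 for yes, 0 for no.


Check if "eaca" is a subsequence of "edadcca"
Greedy scan:
  Position 0 ('e'): matches sub[0] = 'e'
  Position 1 ('d'): no match needed
  Position 2 ('a'): matches sub[1] = 'a'
  Position 3 ('d'): no match needed
  Position 4 ('c'): matches sub[2] = 'c'
  Position 5 ('c'): no match needed
  Position 6 ('a'): matches sub[3] = 'a'
All 4 characters matched => is a subsequence

1


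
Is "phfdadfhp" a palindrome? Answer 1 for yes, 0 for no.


Input: phfdadfhp
Reversed: phfdadfhp
  Compare pos 0 ('p') with pos 8 ('p'): match
  Compare pos 1 ('h') with pos 7 ('h'): match
  Compare pos 2 ('f') with pos 6 ('f'): match
  Compare pos 3 ('d') with pos 5 ('d'): match
Result: palindrome

1


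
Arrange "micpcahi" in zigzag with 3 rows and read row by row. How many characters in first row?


Zigzag "micpcahi" into 3 rows:
Placing characters:
  'm' => row 0
  'i' => row 1
  'c' => row 2
  'p' => row 1
  'c' => row 0
  'a' => row 1
  'h' => row 2
  'i' => row 1
Rows:
  Row 0: "mc"
  Row 1: "ipai"
  Row 2: "ch"
First row length: 2

2


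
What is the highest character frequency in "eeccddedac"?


Input: eeccddedac
Character counts:
  'a': 1
  'c': 3
  'd': 3
  'e': 3
Maximum frequency: 3

3


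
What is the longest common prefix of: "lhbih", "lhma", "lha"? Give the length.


Words: lhbih, lhma, lha
  Position 0: all 'l' => match
  Position 1: all 'h' => match
  Position 2: ('b', 'm', 'a') => mismatch, stop
LCP = "lh" (length 2)

2


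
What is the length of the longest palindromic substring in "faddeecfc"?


Input: "faddeecfc"
Checking substrings for palindromes:
  [6:9] "cfc" (len 3) => palindrome
  [2:4] "dd" (len 2) => palindrome
  [4:6] "ee" (len 2) => palindrome
Longest palindromic substring: "cfc" with length 3

3


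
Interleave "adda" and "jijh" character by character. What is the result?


Interleaving "adda" and "jijh":
  Position 0: 'a' from first, 'j' from second => "aj"
  Position 1: 'd' from first, 'i' from second => "di"
  Position 2: 'd' from first, 'j' from second => "dj"
  Position 3: 'a' from first, 'h' from second => "ah"
Result: ajdidjah

ajdidjah


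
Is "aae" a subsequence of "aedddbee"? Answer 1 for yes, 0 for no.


Check if "aae" is a subsequence of "aedddbee"
Greedy scan:
  Position 0 ('a'): matches sub[0] = 'a'
  Position 1 ('e'): no match needed
  Position 2 ('d'): no match needed
  Position 3 ('d'): no match needed
  Position 4 ('d'): no match needed
  Position 5 ('b'): no match needed
  Position 6 ('e'): no match needed
  Position 7 ('e'): no match needed
Only matched 1/3 characters => not a subsequence

0


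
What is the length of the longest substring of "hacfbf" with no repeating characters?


Input: "hacfbf"
Sliding window (track last position of each char):
  Position 0 ('h'): window [0,0] length 1 -- new best
  Position 1 ('a'): window [0,1] length 2 -- new best
  Position 2 ('c'): window [0,2] length 3 -- new best
  Position 3 ('f'): window [0,3] length 4 -- new best
  Position 4 ('b'): window [0,4] length 5 -- new best
  Position 5 ('f'): repeat (last at 3), move window start to 4
  Position 5 ('f'): window [4,5] length 2
Longest substring with no repeats: "hacfb" with length 5

5


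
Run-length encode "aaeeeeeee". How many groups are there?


Input: aaeeeeeee
Scanning for consecutive runs:
  Group 1: 'a' x 2 (positions 0-1)
  Group 2: 'e' x 7 (positions 2-8)
Total groups: 2

2


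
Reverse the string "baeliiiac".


Input: baeliiiac
Reading characters right to left:
  Position 8: 'c'
  Position 7: 'a'
  Position 6: 'i'
  Position 5: 'i'
  Position 4: 'i'
  Position 3: 'l'
  Position 2: 'e'
  Position 1: 'a'
  Position 0: 'b'
Reversed: caiiileab

caiiileab


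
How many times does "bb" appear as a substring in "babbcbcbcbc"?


Searching for "bb" in "babbcbcbcbc"
Scanning each position:
  Position 0: "ba" => no
  Position 1: "ab" => no
  Position 2: "bb" => MATCH
  Position 3: "bc" => no
  Position 4: "cb" => no
  Position 5: "bc" => no
  Position 6: "cb" => no
  Position 7: "bc" => no
  Position 8: "cb" => no
  Position 9: "bc" => no
Total occurrences: 1

1


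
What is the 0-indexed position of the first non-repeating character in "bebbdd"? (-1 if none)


Input: bebbdd
Character frequencies:
  'b': 3
  'd': 2
  'e': 1
Scanning left to right for freq == 1:
  Position 0 ('b'): freq=3, skip
  Position 1 ('e'): unique! => answer = 1

1


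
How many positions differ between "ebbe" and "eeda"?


Comparing "ebbe" and "eeda" position by position:
  Position 0: 'e' vs 'e' => same
  Position 1: 'b' vs 'e' => DIFFER
  Position 2: 'b' vs 'd' => DIFFER
  Position 3: 'e' vs 'a' => DIFFER
Positions that differ: 3

3


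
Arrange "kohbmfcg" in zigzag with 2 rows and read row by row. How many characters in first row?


Zigzag "kohbmfcg" into 2 rows:
Placing characters:
  'k' => row 0
  'o' => row 1
  'h' => row 0
  'b' => row 1
  'm' => row 0
  'f' => row 1
  'c' => row 0
  'g' => row 1
Rows:
  Row 0: "khmc"
  Row 1: "obfg"
First row length: 4

4


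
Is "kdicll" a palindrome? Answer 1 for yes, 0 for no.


Input: kdicll
Reversed: llcidk
  Compare pos 0 ('k') with pos 5 ('l'): MISMATCH
  Compare pos 1 ('d') with pos 4 ('l'): MISMATCH
  Compare pos 2 ('i') with pos 3 ('c'): MISMATCH
Result: not a palindrome

0


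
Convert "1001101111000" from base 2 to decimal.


Input: "1001101111000" in base 2
Positional expansion:
  Digit '1' (value 1) x 2^12 = 4096
  Digit '0' (value 0) x 2^11 = 0
  Digit '0' (value 0) x 2^10 = 0
  Digit '1' (value 1) x 2^9 = 512
  Digit '1' (value 1) x 2^8 = 256
  Digit '0' (value 0) x 2^7 = 0
  Digit '1' (value 1) x 2^6 = 64
  Digit '1' (value 1) x 2^5 = 32
  Digit '1' (value 1) x 2^4 = 16
  Digit '1' (value 1) x 2^3 = 8
  Digit '0' (value 0) x 2^2 = 0
  Digit '0' (value 0) x 2^1 = 0
  Digit '0' (value 0) x 2^0 = 0
Sum = 4984

4984


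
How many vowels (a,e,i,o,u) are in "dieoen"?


Input: dieoen
Checking each character:
  'd' at position 0: consonant
  'i' at position 1: vowel (running total: 1)
  'e' at position 2: vowel (running total: 2)
  'o' at position 3: vowel (running total: 3)
  'e' at position 4: vowel (running total: 4)
  'n' at position 5: consonant
Total vowels: 4

4


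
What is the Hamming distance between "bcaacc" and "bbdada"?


Comparing "bcaacc" and "bbdada" position by position:
  Position 0: 'b' vs 'b' => same
  Position 1: 'c' vs 'b' => differ
  Position 2: 'a' vs 'd' => differ
  Position 3: 'a' vs 'a' => same
  Position 4: 'c' vs 'd' => differ
  Position 5: 'c' vs 'a' => differ
Total differences (Hamming distance): 4

4


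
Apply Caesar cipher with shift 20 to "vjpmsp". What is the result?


Caesar cipher: shift "vjpmsp" by 20
  'v' (pos 21) + 20 = pos 15 = 'p'
  'j' (pos 9) + 20 = pos 3 = 'd'
  'p' (pos 15) + 20 = pos 9 = 'j'
  'm' (pos 12) + 20 = pos 6 = 'g'
  's' (pos 18) + 20 = pos 12 = 'm'
  'p' (pos 15) + 20 = pos 9 = 'j'
Result: pdjgmj

pdjgmj


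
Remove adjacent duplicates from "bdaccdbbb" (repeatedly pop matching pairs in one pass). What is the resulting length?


Input: bdaccdbbb
Stack-based adjacent duplicate removal:
  Read 'b': push. Stack: b
  Read 'd': push. Stack: bd
  Read 'a': push. Stack: bda
  Read 'c': push. Stack: bdac
  Read 'c': matches stack top 'c' => pop. Stack: bda
  Read 'd': push. Stack: bdad
  Read 'b': push. Stack: bdadb
  Read 'b': matches stack top 'b' => pop. Stack: bdad
  Read 'b': push. Stack: bdadb
Final stack: "bdadb" (length 5)

5


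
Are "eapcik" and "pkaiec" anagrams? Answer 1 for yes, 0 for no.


Strings: "eapcik", "pkaiec"
Sorted first:  aceikp
Sorted second: aceikp
Sorted forms match => anagrams

1


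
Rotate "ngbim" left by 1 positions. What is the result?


Input: "ngbim", rotate left by 1
First 1 characters: "n"
Remaining characters: "gbim"
Concatenate remaining + first: "gbim" + "n" = "gbimn"

gbimn


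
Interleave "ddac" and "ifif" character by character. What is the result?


Interleaving "ddac" and "ifif":
  Position 0: 'd' from first, 'i' from second => "di"
  Position 1: 'd' from first, 'f' from second => "df"
  Position 2: 'a' from first, 'i' from second => "ai"
  Position 3: 'c' from first, 'f' from second => "cf"
Result: didfaicf

didfaicf


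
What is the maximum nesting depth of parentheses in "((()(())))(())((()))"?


Input: "((()(())))(())((()))"
Tracking depth:
  Position 0 '(': depth becomes 1
  Position 1 '(': depth becomes 2
  Position 2 '(': depth becomes 3
  Position 3 ')': depth becomes 2
  Position 4 '(': depth becomes 3
  Position 5 '(': depth becomes 4
  Position 6 ')': depth becomes 3
  Position 7 ')': depth becomes 2
  Position 8 ')': depth becomes 1
  Position 9 ')': depth becomes 0
  Position 10 '(': depth becomes 1
  Position 11 '(': depth becomes 2
  Position 12 ')': depth becomes 1
  Position 13 ')': depth becomes 0
  Position 14 '(': depth becomes 1
  Position 15 '(': depth becomes 2
  Position 16 '(': depth becomes 3
  Position 17 ')': depth becomes 2
  Position 18 ')': depth becomes 1
  Position 19 ')': depth becomes 0
Maximum depth reached: 4

4


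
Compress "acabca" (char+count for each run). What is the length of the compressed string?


Input: acabca
Runs:
  'a' x 1 => "a1"
  'c' x 1 => "c1"
  'a' x 1 => "a1"
  'b' x 1 => "b1"
  'c' x 1 => "c1"
  'a' x 1 => "a1"
Compressed: "a1c1a1b1c1a1"
Compressed length: 12

12


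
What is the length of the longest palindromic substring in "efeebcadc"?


Input: "efeebcadc"
Checking substrings for palindromes:
  [0:3] "efe" (len 3) => palindrome
  [2:4] "ee" (len 2) => palindrome
Longest palindromic substring: "efe" with length 3

3


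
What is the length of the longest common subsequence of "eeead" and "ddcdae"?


LCS of "eeead" and "ddcdae"
DP table:
           d    d    c    d    a    e
      0    0    0    0    0    0    0
  e   0    0    0    0    0    0    1
  e   0    0    0    0    0    0    1
  e   0    0    0    0    0    0    1
  a   0    0    0    0    0    1    1
  d   0    1    1    1    1    1    1
LCS length = dp[5][6] = 1

1


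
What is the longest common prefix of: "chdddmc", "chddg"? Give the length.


Words: chdddmc, chddg
  Position 0: all 'c' => match
  Position 1: all 'h' => match
  Position 2: all 'd' => match
  Position 3: all 'd' => match
  Position 4: ('d', 'g') => mismatch, stop
LCP = "chdd" (length 4)

4


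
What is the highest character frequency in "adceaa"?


Input: adceaa
Character counts:
  'a': 3
  'c': 1
  'd': 1
  'e': 1
Maximum frequency: 3

3


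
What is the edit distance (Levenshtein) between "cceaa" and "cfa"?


Computing edit distance: "cceaa" -> "cfa"
DP table:
           c    f    a
      0    1    2    3
  c   1    0    1    2
  c   2    1    1    2
  e   3    2    2    2
  a   4    3    3    2
  a   5    4    4    3
Edit distance = dp[5][3] = 3

3


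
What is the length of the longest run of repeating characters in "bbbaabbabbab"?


Input: "bbbaabbabbab"
Scanning for longest run:
  Position 1 ('b'): continues run of 'b', length=2
  Position 2 ('b'): continues run of 'b', length=3
  Position 3 ('a'): new char, reset run to 1
  Position 4 ('a'): continues run of 'a', length=2
  Position 5 ('b'): new char, reset run to 1
  Position 6 ('b'): continues run of 'b', length=2
  Position 7 ('a'): new char, reset run to 1
  Position 8 ('b'): new char, reset run to 1
  Position 9 ('b'): continues run of 'b', length=2
  Position 10 ('a'): new char, reset run to 1
  Position 11 ('b'): new char, reset run to 1
Longest run: 'b' with length 3

3


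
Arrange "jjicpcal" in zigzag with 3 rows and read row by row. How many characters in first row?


Zigzag "jjicpcal" into 3 rows:
Placing characters:
  'j' => row 0
  'j' => row 1
  'i' => row 2
  'c' => row 1
  'p' => row 0
  'c' => row 1
  'a' => row 2
  'l' => row 1
Rows:
  Row 0: "jp"
  Row 1: "jccl"
  Row 2: "ia"
First row length: 2

2


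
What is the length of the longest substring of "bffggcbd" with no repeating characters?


Input: "bffggcbd"
Sliding window (track last position of each char):
  Position 0 ('b'): window [0,0] length 1 -- new best
  Position 1 ('f'): window [0,1] length 2 -- new best
  Position 2 ('f'): repeat (last at 1), move window start to 2
  Position 2 ('f'): window [2,2] length 1
  Position 3 ('g'): window [2,3] length 2
  Position 4 ('g'): repeat (last at 3), move window start to 4
  Position 4 ('g'): window [4,4] length 1
  Position 5 ('c'): window [4,5] length 2
  Position 6 ('b'): window [4,6] length 3 -- new best
  Position 7 ('d'): window [4,7] length 4 -- new best
Longest substring with no repeats: "gcbd" with length 4

4


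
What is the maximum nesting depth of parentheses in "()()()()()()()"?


Input: "()()()()()()()"
Tracking depth:
  Position 0 '(': depth becomes 1
  Position 1 ')': depth becomes 0
  Position 2 '(': depth becomes 1
  Position 3 ')': depth becomes 0
  Position 4 '(': depth becomes 1
  Position 5 ')': depth becomes 0
  Position 6 '(': depth becomes 1
  Position 7 ')': depth becomes 0
  Position 8 '(': depth becomes 1
  Position 9 ')': depth becomes 0
  Position 10 '(': depth becomes 1
  Position 11 ')': depth becomes 0
  Position 12 '(': depth becomes 1
  Position 13 ')': depth becomes 0
Maximum depth reached: 1

1


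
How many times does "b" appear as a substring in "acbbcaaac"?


Searching for "b" in "acbbcaaac"
Scanning each position:
  Position 0: "a" => no
  Position 1: "c" => no
  Position 2: "b" => MATCH
  Position 3: "b" => MATCH
  Position 4: "c" => no
  Position 5: "a" => no
  Position 6: "a" => no
  Position 7: "a" => no
  Position 8: "c" => no
Total occurrences: 2

2


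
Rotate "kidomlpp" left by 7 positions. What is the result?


Input: "kidomlpp", rotate left by 7
First 7 characters: "kidomlp"
Remaining characters: "p"
Concatenate remaining + first: "p" + "kidomlp" = "pkidomlp"

pkidomlp


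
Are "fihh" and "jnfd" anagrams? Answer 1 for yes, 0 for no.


Strings: "fihh", "jnfd"
Sorted first:  fhhi
Sorted second: dfjn
Differ at position 0: 'f' vs 'd' => not anagrams

0


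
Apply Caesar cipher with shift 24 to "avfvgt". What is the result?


Caesar cipher: shift "avfvgt" by 24
  'a' (pos 0) + 24 = pos 24 = 'y'
  'v' (pos 21) + 24 = pos 19 = 't'
  'f' (pos 5) + 24 = pos 3 = 'd'
  'v' (pos 21) + 24 = pos 19 = 't'
  'g' (pos 6) + 24 = pos 4 = 'e'
  't' (pos 19) + 24 = pos 17 = 'r'
Result: ytdter

ytdter


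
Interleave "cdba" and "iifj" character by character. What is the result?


Interleaving "cdba" and "iifj":
  Position 0: 'c' from first, 'i' from second => "ci"
  Position 1: 'd' from first, 'i' from second => "di"
  Position 2: 'b' from first, 'f' from second => "bf"
  Position 3: 'a' from first, 'j' from second => "aj"
Result: cidibfaj

cidibfaj


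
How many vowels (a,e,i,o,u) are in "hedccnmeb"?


Input: hedccnmeb
Checking each character:
  'h' at position 0: consonant
  'e' at position 1: vowel (running total: 1)
  'd' at position 2: consonant
  'c' at position 3: consonant
  'c' at position 4: consonant
  'n' at position 5: consonant
  'm' at position 6: consonant
  'e' at position 7: vowel (running total: 2)
  'b' at position 8: consonant
Total vowels: 2

2


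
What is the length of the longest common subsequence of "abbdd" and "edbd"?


LCS of "abbdd" and "edbd"
DP table:
           e    d    b    d
      0    0    0    0    0
  a   0    0    0    0    0
  b   0    0    0    1    1
  b   0    0    0    1    1
  d   0    0    1    1    2
  d   0    0    1    1    2
LCS length = dp[5][4] = 2

2


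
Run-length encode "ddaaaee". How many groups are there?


Input: ddaaaee
Scanning for consecutive runs:
  Group 1: 'd' x 2 (positions 0-1)
  Group 2: 'a' x 3 (positions 2-4)
  Group 3: 'e' x 2 (positions 5-6)
Total groups: 3

3


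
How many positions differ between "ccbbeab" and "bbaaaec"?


Comparing "ccbbeab" and "bbaaaec" position by position:
  Position 0: 'c' vs 'b' => DIFFER
  Position 1: 'c' vs 'b' => DIFFER
  Position 2: 'b' vs 'a' => DIFFER
  Position 3: 'b' vs 'a' => DIFFER
  Position 4: 'e' vs 'a' => DIFFER
  Position 5: 'a' vs 'e' => DIFFER
  Position 6: 'b' vs 'c' => DIFFER
Positions that differ: 7

7


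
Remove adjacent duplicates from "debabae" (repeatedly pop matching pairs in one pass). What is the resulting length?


Input: debabae
Stack-based adjacent duplicate removal:
  Read 'd': push. Stack: d
  Read 'e': push. Stack: de
  Read 'b': push. Stack: deb
  Read 'a': push. Stack: deba
  Read 'b': push. Stack: debab
  Read 'a': push. Stack: debaba
  Read 'e': push. Stack: debabae
Final stack: "debabae" (length 7)

7


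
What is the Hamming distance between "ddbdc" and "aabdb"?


Comparing "ddbdc" and "aabdb" position by position:
  Position 0: 'd' vs 'a' => differ
  Position 1: 'd' vs 'a' => differ
  Position 2: 'b' vs 'b' => same
  Position 3: 'd' vs 'd' => same
  Position 4: 'c' vs 'b' => differ
Total differences (Hamming distance): 3

3


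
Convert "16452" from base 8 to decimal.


Input: "16452" in base 8
Positional expansion:
  Digit '1' (value 1) x 8^4 = 4096
  Digit '6' (value 6) x 8^3 = 3072
  Digit '4' (value 4) x 8^2 = 256
  Digit '5' (value 5) x 8^1 = 40
  Digit '2' (value 2) x 8^0 = 2
Sum = 7466

7466


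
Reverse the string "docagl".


Input: docagl
Reading characters right to left:
  Position 5: 'l'
  Position 4: 'g'
  Position 3: 'a'
  Position 2: 'c'
  Position 1: 'o'
  Position 0: 'd'
Reversed: lgacod

lgacod


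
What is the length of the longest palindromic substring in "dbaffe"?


Input: "dbaffe"
Checking substrings for palindromes:
  [3:5] "ff" (len 2) => palindrome
Longest palindromic substring: "ff" with length 2

2


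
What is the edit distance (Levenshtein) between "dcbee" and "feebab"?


Computing edit distance: "dcbee" -> "feebab"
DP table:
           f    e    e    b    a    b
      0    1    2    3    4    5    6
  d   1    1    2    3    4    5    6
  c   2    2    2    3    4    5    6
  b   3    3    3    3    3    4    5
  e   4    4    3    3    4    4    5
  e   5    5    4    3    4    5    5
Edit distance = dp[5][6] = 5

5


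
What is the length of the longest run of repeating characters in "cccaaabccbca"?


Input: "cccaaabccbca"
Scanning for longest run:
  Position 1 ('c'): continues run of 'c', length=2
  Position 2 ('c'): continues run of 'c', length=3
  Position 3 ('a'): new char, reset run to 1
  Position 4 ('a'): continues run of 'a', length=2
  Position 5 ('a'): continues run of 'a', length=3
  Position 6 ('b'): new char, reset run to 1
  Position 7 ('c'): new char, reset run to 1
  Position 8 ('c'): continues run of 'c', length=2
  Position 9 ('b'): new char, reset run to 1
  Position 10 ('c'): new char, reset run to 1
  Position 11 ('a'): new char, reset run to 1
Longest run: 'c' with length 3

3


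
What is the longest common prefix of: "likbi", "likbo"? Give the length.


Words: likbi, likbo
  Position 0: all 'l' => match
  Position 1: all 'i' => match
  Position 2: all 'k' => match
  Position 3: all 'b' => match
  Position 4: ('i', 'o') => mismatch, stop
LCP = "likb" (length 4)

4


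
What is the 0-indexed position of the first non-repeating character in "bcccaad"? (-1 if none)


Input: bcccaad
Character frequencies:
  'a': 2
  'b': 1
  'c': 3
  'd': 1
Scanning left to right for freq == 1:
  Position 0 ('b'): unique! => answer = 0

0


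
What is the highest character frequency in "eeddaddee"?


Input: eeddaddee
Character counts:
  'a': 1
  'd': 4
  'e': 4
Maximum frequency: 4

4


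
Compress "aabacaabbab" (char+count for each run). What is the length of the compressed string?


Input: aabacaabbab
Runs:
  'a' x 2 => "a2"
  'b' x 1 => "b1"
  'a' x 1 => "a1"
  'c' x 1 => "c1"
  'a' x 2 => "a2"
  'b' x 2 => "b2"
  'a' x 1 => "a1"
  'b' x 1 => "b1"
Compressed: "a2b1a1c1a2b2a1b1"
Compressed length: 16

16


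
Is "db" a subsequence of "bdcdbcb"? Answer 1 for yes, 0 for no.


Check if "db" is a subsequence of "bdcdbcb"
Greedy scan:
  Position 0 ('b'): no match needed
  Position 1 ('d'): matches sub[0] = 'd'
  Position 2 ('c'): no match needed
  Position 3 ('d'): no match needed
  Position 4 ('b'): matches sub[1] = 'b'
  Position 5 ('c'): no match needed
  Position 6 ('b'): no match needed
All 2 characters matched => is a subsequence

1


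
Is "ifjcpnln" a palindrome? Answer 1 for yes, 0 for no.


Input: ifjcpnln
Reversed: nlnpcjfi
  Compare pos 0 ('i') with pos 7 ('n'): MISMATCH
  Compare pos 1 ('f') with pos 6 ('l'): MISMATCH
  Compare pos 2 ('j') with pos 5 ('n'): MISMATCH
  Compare pos 3 ('c') with pos 4 ('p'): MISMATCH
Result: not a palindrome

0


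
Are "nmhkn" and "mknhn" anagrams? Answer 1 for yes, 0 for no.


Strings: "nmhkn", "mknhn"
Sorted first:  hkmnn
Sorted second: hkmnn
Sorted forms match => anagrams

1


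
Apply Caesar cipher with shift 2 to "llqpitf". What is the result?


Caesar cipher: shift "llqpitf" by 2
  'l' (pos 11) + 2 = pos 13 = 'n'
  'l' (pos 11) + 2 = pos 13 = 'n'
  'q' (pos 16) + 2 = pos 18 = 's'
  'p' (pos 15) + 2 = pos 17 = 'r'
  'i' (pos 8) + 2 = pos 10 = 'k'
  't' (pos 19) + 2 = pos 21 = 'v'
  'f' (pos 5) + 2 = pos 7 = 'h'
Result: nnsrkvh

nnsrkvh


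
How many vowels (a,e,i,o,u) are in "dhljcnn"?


Input: dhljcnn
Checking each character:
  'd' at position 0: consonant
  'h' at position 1: consonant
  'l' at position 2: consonant
  'j' at position 3: consonant
  'c' at position 4: consonant
  'n' at position 5: consonant
  'n' at position 6: consonant
Total vowels: 0

0


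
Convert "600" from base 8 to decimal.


Input: "600" in base 8
Positional expansion:
  Digit '6' (value 6) x 8^2 = 384
  Digit '0' (value 0) x 8^1 = 0
  Digit '0' (value 0) x 8^0 = 0
Sum = 384

384


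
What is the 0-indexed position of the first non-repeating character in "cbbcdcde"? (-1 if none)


Input: cbbcdcde
Character frequencies:
  'b': 2
  'c': 3
  'd': 2
  'e': 1
Scanning left to right for freq == 1:
  Position 0 ('c'): freq=3, skip
  Position 1 ('b'): freq=2, skip
  Position 2 ('b'): freq=2, skip
  Position 3 ('c'): freq=3, skip
  Position 4 ('d'): freq=2, skip
  Position 5 ('c'): freq=3, skip
  Position 6 ('d'): freq=2, skip
  Position 7 ('e'): unique! => answer = 7

7


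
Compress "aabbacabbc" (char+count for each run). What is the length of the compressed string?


Input: aabbacabbc
Runs:
  'a' x 2 => "a2"
  'b' x 2 => "b2"
  'a' x 1 => "a1"
  'c' x 1 => "c1"
  'a' x 1 => "a1"
  'b' x 2 => "b2"
  'c' x 1 => "c1"
Compressed: "a2b2a1c1a1b2c1"
Compressed length: 14

14


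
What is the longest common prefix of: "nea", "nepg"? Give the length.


Words: nea, nepg
  Position 0: all 'n' => match
  Position 1: all 'e' => match
  Position 2: ('a', 'p') => mismatch, stop
LCP = "ne" (length 2)

2


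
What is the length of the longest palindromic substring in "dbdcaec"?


Input: "dbdcaec"
Checking substrings for palindromes:
  [0:3] "dbd" (len 3) => palindrome
Longest palindromic substring: "dbd" with length 3

3


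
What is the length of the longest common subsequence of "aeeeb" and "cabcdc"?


LCS of "aeeeb" and "cabcdc"
DP table:
           c    a    b    c    d    c
      0    0    0    0    0    0    0
  a   0    0    1    1    1    1    1
  e   0    0    1    1    1    1    1
  e   0    0    1    1    1    1    1
  e   0    0    1    1    1    1    1
  b   0    0    1    2    2    2    2
LCS length = dp[5][6] = 2

2


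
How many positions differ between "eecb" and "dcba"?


Comparing "eecb" and "dcba" position by position:
  Position 0: 'e' vs 'd' => DIFFER
  Position 1: 'e' vs 'c' => DIFFER
  Position 2: 'c' vs 'b' => DIFFER
  Position 3: 'b' vs 'a' => DIFFER
Positions that differ: 4

4


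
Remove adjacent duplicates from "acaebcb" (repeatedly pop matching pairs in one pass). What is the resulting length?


Input: acaebcb
Stack-based adjacent duplicate removal:
  Read 'a': push. Stack: a
  Read 'c': push. Stack: ac
  Read 'a': push. Stack: aca
  Read 'e': push. Stack: acae
  Read 'b': push. Stack: acaeb
  Read 'c': push. Stack: acaebc
  Read 'b': push. Stack: acaebcb
Final stack: "acaebcb" (length 7)

7


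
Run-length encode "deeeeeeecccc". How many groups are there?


Input: deeeeeeecccc
Scanning for consecutive runs:
  Group 1: 'd' x 1 (positions 0-0)
  Group 2: 'e' x 7 (positions 1-7)
  Group 3: 'c' x 4 (positions 8-11)
Total groups: 3

3


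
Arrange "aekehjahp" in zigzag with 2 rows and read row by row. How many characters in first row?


Zigzag "aekehjahp" into 2 rows:
Placing characters:
  'a' => row 0
  'e' => row 1
  'k' => row 0
  'e' => row 1
  'h' => row 0
  'j' => row 1
  'a' => row 0
  'h' => row 1
  'p' => row 0
Rows:
  Row 0: "akhap"
  Row 1: "eejh"
First row length: 5

5


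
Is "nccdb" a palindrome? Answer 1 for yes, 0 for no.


Input: nccdb
Reversed: bdccn
  Compare pos 0 ('n') with pos 4 ('b'): MISMATCH
  Compare pos 1 ('c') with pos 3 ('d'): MISMATCH
Result: not a palindrome

0


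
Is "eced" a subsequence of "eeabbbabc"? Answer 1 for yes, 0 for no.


Check if "eced" is a subsequence of "eeabbbabc"
Greedy scan:
  Position 0 ('e'): matches sub[0] = 'e'
  Position 1 ('e'): no match needed
  Position 2 ('a'): no match needed
  Position 3 ('b'): no match needed
  Position 4 ('b'): no match needed
  Position 5 ('b'): no match needed
  Position 6 ('a'): no match needed
  Position 7 ('b'): no match needed
  Position 8 ('c'): matches sub[1] = 'c'
Only matched 2/4 characters => not a subsequence

0


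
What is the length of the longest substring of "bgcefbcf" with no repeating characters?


Input: "bgcefbcf"
Sliding window (track last position of each char):
  Position 0 ('b'): window [0,0] length 1 -- new best
  Position 1 ('g'): window [0,1] length 2 -- new best
  Position 2 ('c'): window [0,2] length 3 -- new best
  Position 3 ('e'): window [0,3] length 4 -- new best
  Position 4 ('f'): window [0,4] length 5 -- new best
  Position 5 ('b'): repeat (last at 0), move window start to 1
  Position 5 ('b'): window [1,5] length 5
  Position 6 ('c'): repeat (last at 2), move window start to 3
  Position 6 ('c'): window [3,6] length 4
  Position 7 ('f'): repeat (last at 4), move window start to 5
  Position 7 ('f'): window [5,7] length 3
Longest substring with no repeats: "bgcef" with length 5

5


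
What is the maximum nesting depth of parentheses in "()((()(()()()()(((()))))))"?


Input: "()((()(()()()()(((()))))))"
Tracking depth:
  Position 0 '(': depth becomes 1
  Position 1 ')': depth becomes 0
  Position 2 '(': depth becomes 1
  Position 3 '(': depth becomes 2
  Position 4 '(': depth becomes 3
  Position 5 ')': depth becomes 2
  Position 6 '(': depth becomes 3
  Position 7 '(': depth becomes 4
  Position 8 ')': depth becomes 3
  Position 9 '(': depth becomes 4
  Position 10 ')': depth becomes 3
  Position 11 '(': depth becomes 4
  Position 12 ')': depth becomes 3
  Position 13 '(': depth becomes 4
  Position 14 ')': depth becomes 3
  Position 15 '(': depth becomes 4
  Position 16 '(': depth becomes 5
  Position 17 '(': depth becomes 6
  Position 18 '(': depth becomes 7
  Position 19 ')': depth becomes 6
  Position 20 ')': depth becomes 5
  Position 21 ')': depth becomes 4
  Position 22 ')': depth becomes 3
  Position 23 ')': depth becomes 2
  Position 24 ')': depth becomes 1
  Position 25 ')': depth becomes 0
Maximum depth reached: 7

7


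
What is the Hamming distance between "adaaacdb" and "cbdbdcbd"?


Comparing "adaaacdb" and "cbdbdcbd" position by position:
  Position 0: 'a' vs 'c' => differ
  Position 1: 'd' vs 'b' => differ
  Position 2: 'a' vs 'd' => differ
  Position 3: 'a' vs 'b' => differ
  Position 4: 'a' vs 'd' => differ
  Position 5: 'c' vs 'c' => same
  Position 6: 'd' vs 'b' => differ
  Position 7: 'b' vs 'd' => differ
Total differences (Hamming distance): 7

7


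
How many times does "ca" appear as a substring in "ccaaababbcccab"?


Searching for "ca" in "ccaaababbcccab"
Scanning each position:
  Position 0: "cc" => no
  Position 1: "ca" => MATCH
  Position 2: "aa" => no
  Position 3: "aa" => no
  Position 4: "ab" => no
  Position 5: "ba" => no
  Position 6: "ab" => no
  Position 7: "bb" => no
  Position 8: "bc" => no
  Position 9: "cc" => no
  Position 10: "cc" => no
  Position 11: "ca" => MATCH
  Position 12: "ab" => no
Total occurrences: 2

2


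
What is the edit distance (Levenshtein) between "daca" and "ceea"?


Computing edit distance: "daca" -> "ceea"
DP table:
           c    e    e    a
      0    1    2    3    4
  d   1    1    2    3    4
  a   2    2    2    3    3
  c   3    2    3    3    4
  a   4    3    3    4    3
Edit distance = dp[4][4] = 3

3


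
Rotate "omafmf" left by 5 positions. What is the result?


Input: "omafmf", rotate left by 5
First 5 characters: "omafm"
Remaining characters: "f"
Concatenate remaining + first: "f" + "omafm" = "fomafm"

fomafm


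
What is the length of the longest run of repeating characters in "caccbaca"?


Input: "caccbaca"
Scanning for longest run:
  Position 1 ('a'): new char, reset run to 1
  Position 2 ('c'): new char, reset run to 1
  Position 3 ('c'): continues run of 'c', length=2
  Position 4 ('b'): new char, reset run to 1
  Position 5 ('a'): new char, reset run to 1
  Position 6 ('c'): new char, reset run to 1
  Position 7 ('a'): new char, reset run to 1
Longest run: 'c' with length 2

2


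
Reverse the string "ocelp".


Input: ocelp
Reading characters right to left:
  Position 4: 'p'
  Position 3: 'l'
  Position 2: 'e'
  Position 1: 'c'
  Position 0: 'o'
Reversed: pleco

pleco


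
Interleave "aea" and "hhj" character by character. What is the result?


Interleaving "aea" and "hhj":
  Position 0: 'a' from first, 'h' from second => "ah"
  Position 1: 'e' from first, 'h' from second => "eh"
  Position 2: 'a' from first, 'j' from second => "aj"
Result: ahehaj

ahehaj


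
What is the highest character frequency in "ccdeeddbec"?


Input: ccdeeddbec
Character counts:
  'b': 1
  'c': 3
  'd': 3
  'e': 3
Maximum frequency: 3

3


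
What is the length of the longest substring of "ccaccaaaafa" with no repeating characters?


Input: "ccaccaaaafa"
Sliding window (track last position of each char):
  Position 0 ('c'): window [0,0] length 1 -- new best
  Position 1 ('c'): repeat (last at 0), move window start to 1
  Position 1 ('c'): window [1,1] length 1
  Position 2 ('a'): window [1,2] length 2 -- new best
  Position 3 ('c'): repeat (last at 1), move window start to 2
  Position 3 ('c'): window [2,3] length 2
  Position 4 ('c'): repeat (last at 3), move window start to 4
  Position 4 ('c'): window [4,4] length 1
  Position 5 ('a'): window [4,5] length 2
  Position 6 ('a'): repeat (last at 5), move window start to 6
  Position 6 ('a'): window [6,6] length 1
  Position 7 ('a'): repeat (last at 6), move window start to 7
  Position 7 ('a'): window [7,7] length 1
  Position 8 ('a'): repeat (last at 7), move window start to 8
  Position 8 ('a'): window [8,8] length 1
  Position 9 ('f'): window [8,9] length 2
  Position 10 ('a'): repeat (last at 8), move window start to 9
  Position 10 ('a'): window [9,10] length 2
Longest substring with no repeats: "ca" with length 2

2
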